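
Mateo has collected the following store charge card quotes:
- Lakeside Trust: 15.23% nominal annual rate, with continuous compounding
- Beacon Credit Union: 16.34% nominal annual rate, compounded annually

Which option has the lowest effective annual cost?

Lakeside Trust: e^0.1523 − 1 = 16.451%
Beacon Credit Union: compounded annually, EAR = 16.340%
The lowest effective annual rate is Beacon Credit Union at 16.340%.

Beacon Credit Union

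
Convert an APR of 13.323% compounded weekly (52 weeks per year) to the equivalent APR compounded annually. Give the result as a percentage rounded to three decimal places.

14.232%

EAR = (1 + 0.13323/52)^52 − 1 = 0.142318.
Compounded annually, the equivalent nominal rate is the EAR itself: 14.232%.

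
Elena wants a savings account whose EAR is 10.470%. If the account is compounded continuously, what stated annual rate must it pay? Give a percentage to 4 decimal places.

Continuous: nominal r satisfies e^r − 1 = 0.10470.
r = ln(1 + 0.10470) = ln(1.10470) = 0.099574 = 9.9574%.

9.9574%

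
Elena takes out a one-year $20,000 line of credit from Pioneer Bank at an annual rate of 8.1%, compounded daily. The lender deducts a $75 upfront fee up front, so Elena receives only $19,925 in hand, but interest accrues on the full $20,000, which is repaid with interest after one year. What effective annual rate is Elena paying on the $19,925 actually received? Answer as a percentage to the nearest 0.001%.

Amount owed after one year: 20,000 × (1 + 0.081/365)^365 = 20,000 × 1.084361 = $21,687.22.
Effective rate on net proceeds: 21,687.22 / 19,925 − 1 = 0.088443 = 8.844%.

8.844%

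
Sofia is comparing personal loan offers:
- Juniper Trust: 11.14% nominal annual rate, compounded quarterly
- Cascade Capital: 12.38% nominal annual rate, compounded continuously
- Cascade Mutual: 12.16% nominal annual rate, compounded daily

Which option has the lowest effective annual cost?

Juniper Trust: (1 + 0.1114/4)^4 − 1 = 11.614%
Cascade Capital: e^0.1238 − 1 = 13.179%
Cascade Mutual: (1 + 0.1216/365)^365 − 1 = 12.928%
The lowest effective annual rate is Juniper Trust at 11.614%.

Juniper Trust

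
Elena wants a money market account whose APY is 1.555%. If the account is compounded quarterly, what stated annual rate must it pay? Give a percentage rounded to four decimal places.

1.5460%

(1 + r/4)^4 − 1 = 0.01555, so 1 + r/4 = 1.01555^(1/4).
r/4 = 0.003865, so r = 0.015460 = 1.5460%.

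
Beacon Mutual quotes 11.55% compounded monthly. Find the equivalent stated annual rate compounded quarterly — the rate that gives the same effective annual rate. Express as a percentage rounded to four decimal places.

EAR = (1 + 0.1155/12)^12 − 1 = 0.121815.
Solve (1 + r/4)^4 = 1.121815: r/4 = 1.121815^(1/4) − 1 = 0.029154, so r = 0.116615 = 11.6615%.

11.6615%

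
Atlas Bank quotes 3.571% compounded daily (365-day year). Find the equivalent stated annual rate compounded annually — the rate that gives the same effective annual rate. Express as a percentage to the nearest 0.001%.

3.635%

EAR = (1 + 0.03571/365)^365 − 1 = 0.036353.
Compounded annually, the equivalent nominal rate is the EAR itself: 3.635%.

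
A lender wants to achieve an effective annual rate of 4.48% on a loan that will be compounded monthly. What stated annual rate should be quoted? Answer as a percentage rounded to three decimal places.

(1 + r/12)^12 − 1 = 0.0448, so 1 + r/12 = 1.0448^(1/12).
r/12 = 0.003659, so r = 0.043906 = 4.391%.

4.391%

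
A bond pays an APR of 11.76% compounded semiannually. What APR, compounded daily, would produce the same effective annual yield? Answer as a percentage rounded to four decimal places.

11.4290%

EAR = (1 + 0.1176/2)^2 − 1 = 0.121057.
Solve (1 + r/365)^365 = 1.121057: r/365 = 1.121057^(1/365) − 1 = 0.000313, so r = 0.114290 = 11.4290%.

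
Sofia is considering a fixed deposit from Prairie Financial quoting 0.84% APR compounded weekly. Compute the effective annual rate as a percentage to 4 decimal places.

0.8435%

EAR = (1 + 0.0084/52)^52 − 1.
= (1 + 0.000162)^52 − 1 = 1.008435 − 1 = 0.8435%.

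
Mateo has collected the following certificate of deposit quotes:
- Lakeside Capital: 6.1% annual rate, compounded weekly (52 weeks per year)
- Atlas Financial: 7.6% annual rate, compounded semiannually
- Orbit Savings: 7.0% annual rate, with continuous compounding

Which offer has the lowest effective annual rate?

Lakeside Capital: (1 + 0.061/52)^52 − 1 = 6.286%
Atlas Financial: (1 + 0.076/2)^2 − 1 = 7.744%
Orbit Savings: e^0.070 − 1 = 7.251%
The lowest effective annual rate is Lakeside Capital at 6.286%.

Lakeside Capital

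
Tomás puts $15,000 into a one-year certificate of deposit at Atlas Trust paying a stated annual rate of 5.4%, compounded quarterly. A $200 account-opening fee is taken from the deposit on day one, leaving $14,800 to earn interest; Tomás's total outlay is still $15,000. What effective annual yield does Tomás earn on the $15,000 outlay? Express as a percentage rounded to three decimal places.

Value after one year: 14,800 × (1 + 0.054/4)^4 = 14,800 × 1.055103 = $15,615.53.
Effective yield on the $15,000 outlay: 15,615.53 / 15,000 − 1 = 0.041035 = 4.104%.

4.104%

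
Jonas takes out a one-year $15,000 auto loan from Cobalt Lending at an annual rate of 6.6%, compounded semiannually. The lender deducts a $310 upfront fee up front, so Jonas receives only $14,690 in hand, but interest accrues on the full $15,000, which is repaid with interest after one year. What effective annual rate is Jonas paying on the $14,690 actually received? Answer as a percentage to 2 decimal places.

Amount owed after one year: 15,000 × (1 + 0.066/2)^2 = 15,000 × 1.067089 = $16,006.33.
Effective rate on net proceeds: 16,006.33 / 14,690 − 1 = 0.089608 = 8.96%.

8.96%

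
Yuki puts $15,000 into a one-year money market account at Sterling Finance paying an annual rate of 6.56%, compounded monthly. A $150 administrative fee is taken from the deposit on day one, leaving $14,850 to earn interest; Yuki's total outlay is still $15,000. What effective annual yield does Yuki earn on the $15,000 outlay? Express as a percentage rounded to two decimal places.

5.69%

Value after one year: 14,850 × (1 + 0.0656/12)^12 = 14,850 × 1.067609 = $15,853.99.
Effective yield on the $15,000 outlay: 15,853.99 / 15,000 − 1 = 0.056933 = 5.69%.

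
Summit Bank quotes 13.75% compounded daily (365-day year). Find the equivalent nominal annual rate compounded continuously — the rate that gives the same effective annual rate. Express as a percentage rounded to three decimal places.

13.747%

EAR = (1 + 0.1375/365)^365 − 1 = 0.147372.
Equivalent continuous rate: r = ln(1 + 0.147372) = 0.137474 = 13.747%.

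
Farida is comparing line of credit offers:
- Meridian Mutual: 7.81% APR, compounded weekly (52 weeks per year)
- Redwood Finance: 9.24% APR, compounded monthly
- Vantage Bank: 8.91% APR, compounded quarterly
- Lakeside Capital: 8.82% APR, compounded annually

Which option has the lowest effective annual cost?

Meridian Mutual: (1 + 0.0781/52)^52 − 1 = 8.117%
Redwood Finance: (1 + 0.0924/12)^12 − 1 = 9.642%
Vantage Bank: (1 + 0.0891/4)^4 − 1 = 9.212%
Lakeside Capital: compounded annually, EAR = 8.820%
The lowest effective annual rate is Meridian Mutual at 8.117%.

Meridian Mutual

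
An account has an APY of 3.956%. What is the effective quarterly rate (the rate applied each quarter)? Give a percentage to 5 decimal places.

0.97466%

The per-quarter rate i satisfies (1 + i)^4 = 1 + 0.03956.
i = 1.03956^(1/4) − 1 = 0.0097466 = 0.97466%.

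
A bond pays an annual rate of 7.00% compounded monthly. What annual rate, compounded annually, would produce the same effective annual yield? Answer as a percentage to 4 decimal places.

7.2290%

EAR = (1 + 0.0700/12)^12 − 1 = 0.072290.
Compounded annually, the equivalent nominal rate is the EAR itself: 7.2290%.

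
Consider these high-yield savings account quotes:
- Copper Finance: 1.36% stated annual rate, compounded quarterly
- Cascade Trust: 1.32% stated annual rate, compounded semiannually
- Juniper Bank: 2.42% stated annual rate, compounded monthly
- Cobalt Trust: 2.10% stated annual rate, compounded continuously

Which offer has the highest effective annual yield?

Copper Finance: (1 + 0.0136/4)^4 − 1 = 1.367%
Cascade Trust: (1 + 0.0132/2)^2 − 1 = 1.324%
Juniper Bank: (1 + 0.0242/12)^12 − 1 = 2.447%
Cobalt Trust: e^0.0210 − 1 = 2.122%
The highest effective annual rate is Juniper Bank at 2.447%.

Juniper Bank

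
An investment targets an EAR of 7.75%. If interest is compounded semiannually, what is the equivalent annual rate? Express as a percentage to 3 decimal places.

(1 + r/2)^2 − 1 = 0.0775, so 1 + r/2 = 1.0775^(1/2).
r/2 = 0.038027, so r = 0.076054 = 7.605%.

7.605%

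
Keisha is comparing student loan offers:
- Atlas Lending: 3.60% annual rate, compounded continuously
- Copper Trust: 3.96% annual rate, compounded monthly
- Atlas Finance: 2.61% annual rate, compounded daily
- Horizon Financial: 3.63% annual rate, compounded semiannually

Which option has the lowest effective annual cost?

Atlas Finance

Atlas Lending: e^0.0360 − 1 = 3.666%
Copper Trust: (1 + 0.0396/12)^12 − 1 = 4.033%
Atlas Finance: (1 + 0.0261/365)^365 − 1 = 2.644%
Horizon Financial: (1 + 0.0363/2)^2 − 1 = 3.663%
The lowest effective annual rate is Atlas Finance at 2.644%.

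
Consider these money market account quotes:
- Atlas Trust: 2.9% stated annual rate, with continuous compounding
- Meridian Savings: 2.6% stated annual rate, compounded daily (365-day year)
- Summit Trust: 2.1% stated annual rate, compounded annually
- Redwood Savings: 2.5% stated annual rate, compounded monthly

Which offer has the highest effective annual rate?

Atlas Trust: e^0.029 − 1 = 2.942%
Meridian Savings: (1 + 0.026/365)^365 − 1 = 2.634%
Summit Trust: compounded annually, EAR = 2.100%
Redwood Savings: (1 + 0.025/12)^12 − 1 = 2.529%
The highest effective annual rate is Atlas Trust at 2.942%.

Atlas Trust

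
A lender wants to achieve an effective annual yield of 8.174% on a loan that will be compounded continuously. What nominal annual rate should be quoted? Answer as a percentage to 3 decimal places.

7.857%

Continuous: nominal r satisfies e^r − 1 = 0.08174.
r = ln(1 + 0.08174) = ln(1.08174) = 0.078571 = 7.857%.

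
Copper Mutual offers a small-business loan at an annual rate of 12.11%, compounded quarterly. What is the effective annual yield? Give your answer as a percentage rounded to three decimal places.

EAR = (1 + 0.1211/4)^4 − 1.
= (1 + 0.030275)^4 − 1 = 1.126711 − 1 = 12.671%.

12.671%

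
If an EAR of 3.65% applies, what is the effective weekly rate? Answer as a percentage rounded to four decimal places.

0.0690%

The per-week rate i satisfies (1 + i)^52 = 1 + 0.0365.
i = 1.0365^(1/52) − 1 = 0.0006897 = 0.0690%.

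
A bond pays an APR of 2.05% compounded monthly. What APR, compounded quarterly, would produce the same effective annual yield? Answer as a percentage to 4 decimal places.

2.0535%

EAR = (1 + 0.0205/12)^12 − 1 = 0.020694.
Solve (1 + r/4)^4 = 1.020694: r/4 = 1.020694^(1/4) − 1 = 0.005134, so r = 0.020535 = 2.0535%.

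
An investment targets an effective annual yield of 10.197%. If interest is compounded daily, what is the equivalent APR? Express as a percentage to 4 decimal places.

9.7112%

(1 + r/365)^365 − 1 = 0.10197, so 1 + r/365 = 1.10197^(1/365).
r/365 = 0.000266, so r = 0.097112 = 9.7112%.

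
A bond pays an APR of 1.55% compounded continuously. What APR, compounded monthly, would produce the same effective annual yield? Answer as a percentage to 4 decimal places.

1.5510%

EAR under continuous compounding: e^0.0155 − 1 = 0.015621.
Solve (1 + r/12)^12 = 1.015621: r/12 = 1.015621^(1/12) − 1 = 0.001293, so r = 0.015510 = 1.5510%.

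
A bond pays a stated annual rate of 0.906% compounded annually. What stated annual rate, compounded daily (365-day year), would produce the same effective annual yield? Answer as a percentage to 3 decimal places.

Compounded annually, EAR = nominal = 0.009060.
Solve (1 + r/365)^365 = 1.009060: r/365 = 1.009060^(1/365) − 1 = 0.000025, so r = 0.009019 = 0.902%.

0.902%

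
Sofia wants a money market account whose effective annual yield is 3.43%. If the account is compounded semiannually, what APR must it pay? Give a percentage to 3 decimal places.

3.401%

(1 + r/2)^2 − 1 = 0.0343, so 1 + r/2 = 1.0343^(1/2).
r/2 = 0.017005, so r = 0.034011 = 3.401%.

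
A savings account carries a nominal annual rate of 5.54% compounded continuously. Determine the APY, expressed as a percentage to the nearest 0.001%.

With continuous compounding, EAR = e^0.0554 − 1.
e^0.0554 = 1.056963, so EAR = 0.056963 = 5.696%.

5.696%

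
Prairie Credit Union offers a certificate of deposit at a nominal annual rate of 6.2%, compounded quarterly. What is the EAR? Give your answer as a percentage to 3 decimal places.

6.346%

EAR = (1 + 0.062/4)^4 − 1.
= (1 + 0.015500)^4 − 1 = 1.063456 − 1 = 6.346%.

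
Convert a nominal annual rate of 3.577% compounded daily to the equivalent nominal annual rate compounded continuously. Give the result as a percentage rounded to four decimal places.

3.5768%

EAR = (1 + 0.03577/365)^365 − 1 = 0.036416.
Equivalent continuous rate: r = ln(1 + 0.036416) = 0.035768 = 3.5768%.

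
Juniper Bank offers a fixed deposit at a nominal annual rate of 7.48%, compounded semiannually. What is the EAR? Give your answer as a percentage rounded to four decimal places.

EAR = (1 + 0.0748/2)^2 − 1.
= 1.076199 − 1 = 7.6199%.

7.6199%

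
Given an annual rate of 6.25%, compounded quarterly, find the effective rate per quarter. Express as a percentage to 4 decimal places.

With a nominal annual rate compounded quarterly, the periodic rate is the nominal rate divided by 4.
i = 0.0625 / 4 = 0.0156250 = 1.5625%.

1.5625%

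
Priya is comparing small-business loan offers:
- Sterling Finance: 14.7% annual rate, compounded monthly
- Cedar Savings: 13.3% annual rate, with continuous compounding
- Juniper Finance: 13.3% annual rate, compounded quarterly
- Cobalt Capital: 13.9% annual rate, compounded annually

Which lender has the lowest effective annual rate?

Cobalt Capital

Sterling Finance: (1 + 0.147/12)^12 − 1 = 15.732%
Cedar Savings: e^0.133 − 1 = 14.225%
Juniper Finance: (1 + 0.133/4)^4 − 1 = 13.978%
Cobalt Capital: compounded annually, EAR = 13.900%
The lowest effective annual rate is Cobalt Capital at 13.900%.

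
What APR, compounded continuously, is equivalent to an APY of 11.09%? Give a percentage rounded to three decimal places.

10.517%

Continuous: nominal r satisfies e^r − 1 = 0.1109.
r = ln(1 + 0.1109) = ln(1.1109) = 0.105170 = 10.517%.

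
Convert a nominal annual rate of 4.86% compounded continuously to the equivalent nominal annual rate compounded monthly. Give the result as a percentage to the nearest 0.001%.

4.870%

EAR under continuous compounding: e^0.0486 − 1 = 0.049800.
Solve (1 + r/12)^12 = 1.049800: r/12 = 1.049800^(1/12) − 1 = 0.004058, so r = 0.048699 = 4.870%.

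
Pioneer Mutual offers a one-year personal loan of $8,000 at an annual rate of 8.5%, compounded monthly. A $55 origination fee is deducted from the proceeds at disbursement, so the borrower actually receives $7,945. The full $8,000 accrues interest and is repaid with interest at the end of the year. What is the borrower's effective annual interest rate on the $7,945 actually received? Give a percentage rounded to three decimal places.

Amount owed after one year: 8,000 × (1 + 0.085/12)^12 = 8,000 × 1.088391 = $8,707.13.
Effective rate on net proceeds: 8,707.13 / 7,945 − 1 = 0.095925 = 9.593%.

9.593%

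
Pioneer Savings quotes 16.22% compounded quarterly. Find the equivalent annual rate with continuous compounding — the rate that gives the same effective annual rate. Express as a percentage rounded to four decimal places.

EAR = (1 + 0.1622/4)^4 − 1 = 0.172335.
Equivalent continuous rate: r = ln(1 + 0.172335) = 0.158998 = 15.8998%.

15.8998%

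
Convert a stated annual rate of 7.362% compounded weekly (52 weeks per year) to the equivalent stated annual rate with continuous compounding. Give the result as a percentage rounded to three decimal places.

7.357%

EAR = (1 + 0.07362/52)^52 − 1 = 0.076342.
Equivalent continuous rate: r = ln(1 + 0.076342) = 0.073568 = 7.357%.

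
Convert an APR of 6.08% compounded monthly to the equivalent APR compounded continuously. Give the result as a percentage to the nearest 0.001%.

EAR = (1 + 0.0608/12)^12 − 1 = 0.062523.
Equivalent continuous rate: r = ln(1 + 0.062523) = 0.060646 = 6.065%.

6.065%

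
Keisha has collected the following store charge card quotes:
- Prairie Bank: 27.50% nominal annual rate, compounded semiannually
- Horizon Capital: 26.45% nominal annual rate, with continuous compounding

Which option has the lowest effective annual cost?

Prairie Bank

Prairie Bank: (1 + 0.2750/2)^2 − 1 = 29.391%
Horizon Capital: e^0.2645 − 1 = 30.278%
The lowest effective annual rate is Prairie Bank at 29.391%.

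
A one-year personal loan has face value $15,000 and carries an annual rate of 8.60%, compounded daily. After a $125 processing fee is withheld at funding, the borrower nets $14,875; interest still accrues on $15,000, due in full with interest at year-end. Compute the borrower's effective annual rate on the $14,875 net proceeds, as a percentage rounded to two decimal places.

Amount owed after one year: 15,000 × (1 + 0.0860/365)^365 = 15,000 × 1.089795 = $16,346.93.
Effective rate on net proceeds: 16,346.93 / 14,875 − 1 = 0.098953 = 9.90%.

9.90%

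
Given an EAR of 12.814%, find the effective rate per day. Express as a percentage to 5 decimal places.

0.03304%

The per-day rate i satisfies (1 + i)^365 = 1 + 0.12814.
i = 1.12814^(1/365) − 1 = 0.0003304 = 0.03304%.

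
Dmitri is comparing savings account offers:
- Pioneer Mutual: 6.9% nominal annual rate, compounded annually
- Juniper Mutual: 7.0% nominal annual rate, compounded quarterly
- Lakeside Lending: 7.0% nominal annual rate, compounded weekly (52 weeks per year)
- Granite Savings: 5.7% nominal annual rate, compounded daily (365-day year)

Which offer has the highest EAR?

Pioneer Mutual: compounded annually, EAR = 6.900%
Juniper Mutual: (1 + 0.070/4)^4 − 1 = 7.186%
Lakeside Lending: (1 + 0.070/52)^52 − 1 = 7.246%
Granite Savings: (1 + 0.057/365)^365 − 1 = 5.865%
The highest effective annual rate is Lakeside Lending at 7.246%.

Lakeside Lending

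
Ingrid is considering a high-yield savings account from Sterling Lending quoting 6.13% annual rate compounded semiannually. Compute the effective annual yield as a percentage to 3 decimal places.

EAR = (1 + 0.0613/2)^2 − 1.
= (1 + 0.030650)^2 − 1 = 1.062239 − 1 = 6.224%.

6.224%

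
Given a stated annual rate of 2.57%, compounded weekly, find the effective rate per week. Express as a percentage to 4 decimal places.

0.0494%

With a nominal annual rate compounded weekly, the periodic rate is the nominal rate divided by 52.
i = 0.0257 / 52 = 0.0004942 = 0.0494%.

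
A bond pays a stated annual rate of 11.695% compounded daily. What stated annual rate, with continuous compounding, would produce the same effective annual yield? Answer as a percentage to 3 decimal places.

11.693%

EAR = (1 + 0.11695/365)^365 − 1 = 0.124042.
Equivalent continuous rate: r = ln(1 + 0.124042) = 0.116931 = 11.693%.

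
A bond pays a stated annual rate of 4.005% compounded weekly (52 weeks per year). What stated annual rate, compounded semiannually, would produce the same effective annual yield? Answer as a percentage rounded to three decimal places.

4.044%

EAR = (1 + 0.04005/52)^52 − 1 = 0.040847.
Solve (1 + r/2)^2 = 1.040847: r/2 = 1.040847^(1/2) − 1 = 0.020219, so r = 0.040438 = 4.044%.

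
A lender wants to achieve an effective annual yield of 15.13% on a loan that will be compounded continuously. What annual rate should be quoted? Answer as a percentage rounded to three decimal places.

14.089%

Continuous: nominal r satisfies e^r − 1 = 0.1513.
r = ln(1 + 0.1513) = ln(1.1513) = 0.140892 = 14.089%.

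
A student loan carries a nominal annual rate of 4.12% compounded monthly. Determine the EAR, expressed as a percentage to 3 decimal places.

4.199%

EAR = (1 + 0.0412/12)^12 − 1.
= 1.041987 − 1 = 4.199%.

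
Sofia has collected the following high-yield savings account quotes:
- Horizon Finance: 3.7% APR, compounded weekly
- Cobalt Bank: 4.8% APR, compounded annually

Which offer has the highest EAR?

Cobalt Bank

Horizon Finance: (1 + 0.037/52)^52 − 1 = 3.768%
Cobalt Bank: compounded annually, EAR = 4.800%
The highest effective annual rate is Cobalt Bank at 4.800%.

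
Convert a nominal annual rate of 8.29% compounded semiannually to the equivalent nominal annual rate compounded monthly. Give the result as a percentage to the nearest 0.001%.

8.150%

EAR = (1 + 0.0829/2)^2 − 1 = 0.084618.
Solve (1 + r/12)^12 = 1.084618: r/12 = 1.084618^(1/12) − 1 = 0.006792, so r = 0.081503 = 8.150%.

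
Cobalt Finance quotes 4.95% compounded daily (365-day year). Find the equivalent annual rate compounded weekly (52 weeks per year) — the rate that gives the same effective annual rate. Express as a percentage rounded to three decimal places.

4.952%

EAR = (1 + 0.0495/365)^365 − 1 = 0.050742.
Solve (1 + r/52)^52 = 1.050742: r/52 = 1.050742^(1/52) − 1 = 0.000952, so r = 0.049520 = 4.952%.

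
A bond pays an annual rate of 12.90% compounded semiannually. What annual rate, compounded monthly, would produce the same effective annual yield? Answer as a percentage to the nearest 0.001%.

EAR = (1 + 0.1290/2)^2 − 1 = 0.133160.
Solve (1 + r/12)^12 = 1.133160: r/12 = 1.133160^(1/12) − 1 = 0.010472, so r = 0.125664 = 12.566%.

12.566%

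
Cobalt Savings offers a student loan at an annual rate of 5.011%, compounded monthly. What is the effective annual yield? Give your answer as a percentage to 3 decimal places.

EAR = (1 + 0.05011/12)^12 − 1.
= 1.051277 − 1 = 5.128%.

5.128%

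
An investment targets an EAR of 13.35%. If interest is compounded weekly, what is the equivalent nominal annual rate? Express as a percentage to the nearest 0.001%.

(1 + r/52)^52 − 1 = 0.1335, so 1 + r/52 = 1.1335^(1/52).
r/52 = 0.002413, so r = 0.125461 = 12.546%.

12.546%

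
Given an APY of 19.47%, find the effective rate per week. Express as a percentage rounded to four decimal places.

The per-week rate i satisfies (1 + i)^52 = 1 + 0.1947.
i = 1.1947^(1/52) − 1 = 0.0034269 = 0.3427%.

0.3427%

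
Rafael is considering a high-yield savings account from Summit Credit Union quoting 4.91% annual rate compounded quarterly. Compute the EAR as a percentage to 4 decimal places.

5.0011%

EAR = (1 + 0.0491/4)^4 − 1.
= 1.050011 − 1 = 5.0011%.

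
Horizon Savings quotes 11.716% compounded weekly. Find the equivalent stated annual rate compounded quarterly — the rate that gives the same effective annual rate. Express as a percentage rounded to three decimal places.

EAR = (1 + 0.11716/52)^52 − 1 = 0.124151.
Solve (1 + r/4)^4 = 1.124151: r/4 = 1.124151^(1/4) − 1 = 0.029689, so r = 0.118757 = 11.876%.

11.876%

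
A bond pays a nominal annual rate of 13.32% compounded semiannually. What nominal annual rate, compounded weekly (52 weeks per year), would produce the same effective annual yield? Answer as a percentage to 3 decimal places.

EAR = (1 + 0.1332/2)^2 − 1 = 0.137636.
Solve (1 + r/52)^52 = 1.137636: r/52 = 1.137636^(1/52) − 1 = 0.002483, so r = 0.129112 = 12.911%.

12.911%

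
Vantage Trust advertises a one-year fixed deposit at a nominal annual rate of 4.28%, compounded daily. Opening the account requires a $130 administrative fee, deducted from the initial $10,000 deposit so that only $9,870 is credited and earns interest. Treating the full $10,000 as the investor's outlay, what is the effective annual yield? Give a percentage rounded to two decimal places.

Value after one year: 9,870 × (1 + 0.0428/365)^365 = 9,870 × 1.043727 = $10,301.58.
Effective yield on the $10,000 outlay: 10,301.58 / 10,000 − 1 = 0.030158 = 3.02%.

3.02%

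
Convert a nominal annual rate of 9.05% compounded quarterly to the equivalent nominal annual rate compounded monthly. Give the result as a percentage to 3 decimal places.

EAR = (1 + 0.0905/4)^4 − 1 = 0.093618.
Solve (1 + r/12)^12 = 1.093618: r/12 = 1.093618^(1/12) − 1 = 0.007485, so r = 0.089826 = 8.983%.

8.983%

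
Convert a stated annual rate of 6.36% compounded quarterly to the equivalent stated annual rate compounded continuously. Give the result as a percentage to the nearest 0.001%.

6.310%

EAR = (1 + 0.0636/4)^4 − 1 = 0.065133.
Equivalent continuous rate: r = ln(1 + 0.065133) = 0.063100 = 6.310%.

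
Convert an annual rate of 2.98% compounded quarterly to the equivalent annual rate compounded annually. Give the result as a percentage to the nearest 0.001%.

3.013%

EAR = (1 + 0.0298/4)^4 − 1 = 0.030135.
Compounded annually, the equivalent nominal rate is the EAR itself: 3.013%.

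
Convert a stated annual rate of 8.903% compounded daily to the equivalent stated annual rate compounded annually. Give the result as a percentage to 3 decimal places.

9.310%

EAR = (1 + 0.08903/365)^365 − 1 = 0.093102.
Compounded annually, the equivalent nominal rate is the EAR itself: 9.310%.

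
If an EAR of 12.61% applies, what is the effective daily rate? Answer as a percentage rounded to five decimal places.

0.03254%

The per-day rate i satisfies (1 + i)^365 = 1 + 0.1261.
i = 1.1261^(1/365) − 1 = 0.0003254 = 0.03254%.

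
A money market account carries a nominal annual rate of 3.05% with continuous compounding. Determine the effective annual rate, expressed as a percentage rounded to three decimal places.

With continuous compounding, EAR = e^0.0305 − 1.
e^0.0305 = 1.030970, so EAR = 0.030970 = 3.097%.

3.097%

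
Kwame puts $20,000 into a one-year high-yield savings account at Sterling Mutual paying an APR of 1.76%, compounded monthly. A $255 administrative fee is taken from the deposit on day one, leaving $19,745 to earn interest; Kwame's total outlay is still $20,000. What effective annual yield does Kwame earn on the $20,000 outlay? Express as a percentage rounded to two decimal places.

Value after one year: 19,745 × (1 + 0.0176/12)^12 = 19,745 × 1.017743 = $20,095.33.
Effective yield on the $20,000 outlay: 20,095.33 / 20,000 − 1 = 0.004766 = 0.48%.

0.48%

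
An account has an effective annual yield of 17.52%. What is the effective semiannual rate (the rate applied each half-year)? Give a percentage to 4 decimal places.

8.4066%

The per-half-year rate i satisfies (1 + i)^2 = 1 + 0.1752.
i = 1.1752^(1/2) − 1 = 0.0840664 = 8.4066%.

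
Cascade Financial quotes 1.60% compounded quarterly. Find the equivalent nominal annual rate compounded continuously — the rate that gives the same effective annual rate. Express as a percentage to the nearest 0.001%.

EAR = (1 + 0.0160/4)^4 − 1 = 0.016096.
Equivalent continuous rate: r = ln(1 + 0.016096) = 0.015968 = 1.597%.

1.597%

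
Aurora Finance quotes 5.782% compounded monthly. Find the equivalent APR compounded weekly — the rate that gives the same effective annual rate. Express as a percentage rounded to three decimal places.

EAR = (1 + 0.05782/12)^12 − 1 = 0.059377.
Solve (1 + r/52)^52 = 1.059377: r/52 = 1.059377^(1/52) − 1 = 0.001110, so r = 0.057713 = 5.771%.

5.771%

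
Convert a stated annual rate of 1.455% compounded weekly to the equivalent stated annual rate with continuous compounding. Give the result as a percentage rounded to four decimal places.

EAR = (1 + 0.01455/52)^52 − 1 = 0.014654.
Equivalent continuous rate: r = ln(1 + 0.014654) = 0.014548 = 1.4548%.

1.4548%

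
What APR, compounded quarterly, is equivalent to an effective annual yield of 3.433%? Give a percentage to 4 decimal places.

3.3897%

(1 + r/4)^4 − 1 = 0.03433, so 1 + r/4 = 1.03433^(1/4).
r/4 = 0.008474, so r = 0.033897 = 3.3897%.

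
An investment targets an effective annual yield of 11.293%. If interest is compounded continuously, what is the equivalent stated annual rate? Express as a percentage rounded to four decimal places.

10.6996%

Continuous: nominal r satisfies e^r − 1 = 0.11293.
r = ln(1 + 0.11293) = ln(1.11293) = 0.106996 = 10.6996%.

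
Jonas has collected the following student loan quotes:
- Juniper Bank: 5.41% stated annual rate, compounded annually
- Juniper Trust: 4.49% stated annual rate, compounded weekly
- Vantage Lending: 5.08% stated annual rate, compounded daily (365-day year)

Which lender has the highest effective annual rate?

Juniper Bank

Juniper Bank: compounded annually, EAR = 5.410%
Juniper Trust: (1 + 0.0449/52)^52 − 1 = 4.590%
Vantage Lending: (1 + 0.0508/365)^365 − 1 = 5.211%
The highest effective annual rate is Juniper Bank at 5.410%.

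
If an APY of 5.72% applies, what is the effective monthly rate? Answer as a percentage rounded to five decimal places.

The per-month rate i satisfies (1 + i)^12 = 1 + 0.0572.
i = 1.0572^(1/12) − 1 = 0.0046461 = 0.46461%.

0.46461%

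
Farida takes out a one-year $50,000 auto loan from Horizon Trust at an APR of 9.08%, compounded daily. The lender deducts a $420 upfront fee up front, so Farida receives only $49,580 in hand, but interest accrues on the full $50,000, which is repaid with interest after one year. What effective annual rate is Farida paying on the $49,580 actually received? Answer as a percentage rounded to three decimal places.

Amount owed after one year: 50,000 × (1 + 0.0908/365)^365 = 50,000 × 1.095038 = $54,751.88.
Effective rate on net proceeds: 54,751.88 / 49,580 − 1 = 0.104314 = 10.431%.

10.431%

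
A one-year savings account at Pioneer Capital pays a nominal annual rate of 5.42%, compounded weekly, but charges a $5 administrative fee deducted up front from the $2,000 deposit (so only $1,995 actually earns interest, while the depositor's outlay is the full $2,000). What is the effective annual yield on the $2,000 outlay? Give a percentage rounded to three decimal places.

Value after one year: 1,995 × (1 + 0.0542/52)^52 = 1,995 × 1.055666 = $2,106.05.
Effective yield on the $2,000 outlay: 2,106.05 / 2,000 − 1 = 0.053027 = 5.303%.

5.303%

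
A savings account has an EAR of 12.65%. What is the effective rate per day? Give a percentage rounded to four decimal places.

The per-day rate i satisfies (1 + i)^365 = 1 + 0.1265.
i = 1.1265^(1/365) − 1 = 0.0003264 = 0.0326%.

0.0326%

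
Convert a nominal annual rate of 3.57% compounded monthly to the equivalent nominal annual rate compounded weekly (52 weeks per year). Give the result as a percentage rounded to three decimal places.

EAR = (1 + 0.0357/12)^12 − 1 = 0.036290.
Solve (1 + r/52)^52 = 1.036290: r/52 = 1.036290^(1/52) − 1 = 0.000686, so r = 0.035659 = 3.566%.

3.566%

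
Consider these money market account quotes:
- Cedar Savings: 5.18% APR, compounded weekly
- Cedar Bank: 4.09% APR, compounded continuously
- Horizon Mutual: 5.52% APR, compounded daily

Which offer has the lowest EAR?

Cedar Savings: (1 + 0.0518/52)^52 − 1 = 5.314%
Cedar Bank: e^0.0409 − 1 = 4.175%
Horizon Mutual: (1 + 0.0552/365)^365 − 1 = 5.675%
The lowest effective annual rate is Cedar Bank at 4.175%.

Cedar Bank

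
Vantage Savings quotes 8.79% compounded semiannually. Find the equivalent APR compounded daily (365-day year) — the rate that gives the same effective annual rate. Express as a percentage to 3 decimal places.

EAR = (1 + 0.0879/2)^2 − 1 = 0.089832.
Solve (1 + r/365)^365 = 1.089832: r/365 = 1.089832^(1/365) − 1 = 0.000236, so r = 0.086033 = 8.603%.

8.603%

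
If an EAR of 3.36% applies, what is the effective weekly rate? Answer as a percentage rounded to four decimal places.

The per-week rate i satisfies (1 + i)^52 = 1 + 0.0336.
i = 1.0336^(1/52) − 1 = 0.0006357 = 0.0636%.

0.0636%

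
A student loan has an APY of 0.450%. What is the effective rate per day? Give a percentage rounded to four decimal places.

The per-day rate i satisfies (1 + i)^365 = 1 + 0.00450.
i = 1.00450^(1/365) − 1 = 0.0000123 = 0.0012%.

0.0012%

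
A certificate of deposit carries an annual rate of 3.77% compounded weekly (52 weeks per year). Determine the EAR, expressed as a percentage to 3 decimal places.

3.841%

EAR = (1 + 0.0377/52)^52 − 1.
= (1 + 0.000725)^52 − 1 = 1.038405 − 1 = 3.841%.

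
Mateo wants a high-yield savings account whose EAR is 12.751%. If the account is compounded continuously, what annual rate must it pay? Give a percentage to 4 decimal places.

Continuous: nominal r satisfies e^r − 1 = 0.12751.
r = ln(1 + 0.12751) = ln(1.12751) = 0.120012 = 12.0012%.

12.0012%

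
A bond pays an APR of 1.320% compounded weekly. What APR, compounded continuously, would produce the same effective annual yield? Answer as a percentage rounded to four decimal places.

1.3198%

EAR = (1 + 0.01320/52)^52 − 1 = 0.013286.
Equivalent continuous rate: r = ln(1 + 0.013286) = 0.013198 = 1.3198%.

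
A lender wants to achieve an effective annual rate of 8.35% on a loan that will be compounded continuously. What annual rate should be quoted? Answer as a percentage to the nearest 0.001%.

8.020%

Continuous: nominal r satisfies e^r − 1 = 0.0835.
r = ln(1 + 0.0835) = ln(1.0835) = 0.080197 = 8.020%.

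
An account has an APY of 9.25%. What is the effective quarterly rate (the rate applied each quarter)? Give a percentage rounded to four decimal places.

The per-quarter rate i satisfies (1 + i)^4 = 1 + 0.0925.
i = 1.0925^(1/4) − 1 = 0.0223636 = 2.2364%.

2.2364%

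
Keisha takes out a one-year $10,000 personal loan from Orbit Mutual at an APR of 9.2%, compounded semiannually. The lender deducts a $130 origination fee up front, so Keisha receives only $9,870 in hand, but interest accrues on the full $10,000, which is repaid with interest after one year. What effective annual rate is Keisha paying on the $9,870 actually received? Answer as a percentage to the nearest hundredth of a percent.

Amount owed after one year: 10,000 × (1 + 0.092/2)^2 = 10,000 × 1.094116 = $10,941.16.
Effective rate on net proceeds: 10,941.16 / 9,870 − 1 = 0.108527 = 10.85%.

10.85%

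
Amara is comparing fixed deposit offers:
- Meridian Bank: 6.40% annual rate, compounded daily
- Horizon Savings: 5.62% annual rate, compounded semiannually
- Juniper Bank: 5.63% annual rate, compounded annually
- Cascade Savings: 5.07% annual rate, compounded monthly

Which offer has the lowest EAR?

Cascade Savings

Meridian Bank: (1 + 0.0640/365)^365 − 1 = 6.609%
Horizon Savings: (1 + 0.0562/2)^2 − 1 = 5.699%
Juniper Bank: compounded annually, EAR = 5.630%
Cascade Savings: (1 + 0.0507/12)^12 − 1 = 5.189%
The lowest effective annual rate is Cascade Savings at 5.189%.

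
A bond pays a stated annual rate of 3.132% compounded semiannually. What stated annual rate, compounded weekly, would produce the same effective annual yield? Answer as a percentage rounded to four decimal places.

3.1087%

EAR = (1 + 0.03132/2)^2 − 1 = 0.031565.
Solve (1 + r/52)^52 = 1.031565: r/52 = 1.031565^(1/52) − 1 = 0.000598, so r = 0.031087 = 3.1087%.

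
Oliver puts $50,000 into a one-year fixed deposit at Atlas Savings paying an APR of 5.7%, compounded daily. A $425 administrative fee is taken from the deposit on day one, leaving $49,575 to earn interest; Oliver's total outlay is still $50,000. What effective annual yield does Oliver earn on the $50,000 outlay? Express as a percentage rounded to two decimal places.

4.97%

Value after one year: 49,575 × (1 + 0.057/365)^365 = 49,575 × 1.058651 = $52,482.63.
Effective yield on the $50,000 outlay: 52,482.63 / 50,000 − 1 = 0.049653 = 4.97%.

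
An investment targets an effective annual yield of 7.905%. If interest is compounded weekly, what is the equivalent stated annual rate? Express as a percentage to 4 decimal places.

7.6137%

(1 + r/52)^52 − 1 = 0.07905, so 1 + r/52 = 1.07905^(1/52).
r/52 = 0.001464, so r = 0.076137 = 7.6137%.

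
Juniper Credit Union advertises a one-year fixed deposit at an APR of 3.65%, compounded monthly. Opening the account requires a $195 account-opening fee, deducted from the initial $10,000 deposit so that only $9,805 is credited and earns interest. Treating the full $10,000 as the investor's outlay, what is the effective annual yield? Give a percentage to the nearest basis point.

Value after one year: 9,805 × (1 + 0.0365/12)^12 = 9,805 × 1.037117 = $10,168.93.
Effective yield on the $10,000 outlay: 10,168.93 / 10,000 − 1 = 0.016893 = 1.69%.

1.69%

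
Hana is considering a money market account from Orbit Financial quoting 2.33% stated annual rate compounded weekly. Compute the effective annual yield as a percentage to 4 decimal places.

2.3568%

EAR = (1 + 0.0233/52)^52 − 1.
= 1.023568 − 1 = 2.3568%.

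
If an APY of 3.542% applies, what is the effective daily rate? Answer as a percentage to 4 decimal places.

The per-day rate i satisfies (1 + i)^365 = 1 + 0.03542.
i = 1.03542^(1/365) − 1 = 0.0000954 = 0.0095%.

0.0095%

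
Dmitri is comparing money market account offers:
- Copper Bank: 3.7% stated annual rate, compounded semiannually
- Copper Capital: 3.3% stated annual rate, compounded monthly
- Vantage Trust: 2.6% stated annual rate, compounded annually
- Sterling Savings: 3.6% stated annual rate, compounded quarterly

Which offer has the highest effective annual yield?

Copper Bank: (1 + 0.037/2)^2 − 1 = 3.734%
Copper Capital: (1 + 0.033/12)^12 − 1 = 3.350%
Vantage Trust: compounded annually, EAR = 2.600%
Sterling Savings: (1 + 0.036/4)^4 − 1 = 3.649%
The highest effective annual rate is Copper Bank at 3.734%.

Copper Bank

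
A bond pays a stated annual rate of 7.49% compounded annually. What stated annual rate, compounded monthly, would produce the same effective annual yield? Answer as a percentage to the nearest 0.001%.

7.245%

Compounded annually, EAR = nominal = 0.074900.
Solve (1 + r/12)^12 = 1.074900: r/12 = 1.074900^(1/12) − 1 = 0.006037, so r = 0.072445 = 7.245%.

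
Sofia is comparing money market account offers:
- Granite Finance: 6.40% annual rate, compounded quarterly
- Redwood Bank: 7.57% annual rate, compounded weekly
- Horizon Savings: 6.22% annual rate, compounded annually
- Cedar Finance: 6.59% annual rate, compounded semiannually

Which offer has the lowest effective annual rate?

Granite Finance: (1 + 0.0640/4)^4 − 1 = 6.555%
Redwood Bank: (1 + 0.0757/52)^52 − 1 = 7.858%
Horizon Savings: compounded annually, EAR = 6.220%
Cedar Finance: (1 + 0.0659/2)^2 − 1 = 6.699%
The lowest effective annual rate is Horizon Savings at 6.220%.

Horizon Savings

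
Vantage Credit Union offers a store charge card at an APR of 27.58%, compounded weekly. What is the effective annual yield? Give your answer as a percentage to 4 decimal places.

31.6624%

EAR = (1 + 0.2758/52)^52 − 1.
= (1 + 0.005304)^52 − 1 = 1.316624 − 1 = 31.6624%.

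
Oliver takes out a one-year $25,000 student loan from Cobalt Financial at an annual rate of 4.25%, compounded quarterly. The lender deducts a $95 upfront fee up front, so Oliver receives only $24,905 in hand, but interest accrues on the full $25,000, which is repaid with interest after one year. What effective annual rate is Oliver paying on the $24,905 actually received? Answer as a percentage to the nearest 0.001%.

Amount owed after one year: 25,000 × (1 + 0.0425/4)^4 = 25,000 × 1.043182 = $26,079.55.
Effective rate on net proceeds: 26,079.55 / 24,905 − 1 = 0.047161 = 4.716%.

4.716%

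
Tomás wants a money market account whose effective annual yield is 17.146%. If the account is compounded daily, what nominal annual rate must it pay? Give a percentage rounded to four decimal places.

15.8285%

(1 + r/365)^365 − 1 = 0.17146, so 1 + r/365 = 1.17146^(1/365).
r/365 = 0.000434, so r = 0.158285 = 15.8285%.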